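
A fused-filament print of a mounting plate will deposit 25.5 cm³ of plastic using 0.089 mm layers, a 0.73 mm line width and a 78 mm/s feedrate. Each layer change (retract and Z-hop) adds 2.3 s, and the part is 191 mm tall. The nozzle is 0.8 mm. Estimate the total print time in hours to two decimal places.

2.77 hours

Extrusion cross-section = 0.089 × 0.73, so 0.06497 mm².
Path length: 25500 mm³ / 0.06497 mm² → 392488.8 mm.
Print-move time = 392488.8 / 78, so 5031.9 s.
Layers = ⌈191/0.089⌉ = 2147.
Z-hop total = 2147 × 2.3 = 4938.1 s.
Altogether 5031.9 + 4938.1 = 9970 s, i.e. 2.77 hours.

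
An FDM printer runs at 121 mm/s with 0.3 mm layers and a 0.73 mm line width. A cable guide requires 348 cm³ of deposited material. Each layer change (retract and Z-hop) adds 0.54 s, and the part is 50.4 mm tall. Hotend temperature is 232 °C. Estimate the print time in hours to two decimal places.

3.67 hours

Line area: 0.3 × 0.73 → 0.219 mm².
Total extruded path = 348000/0.219 = 1589041.1 mm.
Print-move time = 1589041.1 / 121, so 13132.6 s.
Layers = ⌈50.4/0.3⌉ = 168.
Z-hop total = 168 × 0.54 = 90.72 s.
Altogether 13132.6 + 90.72 = 13223.32 s, i.e. 3.67 hours.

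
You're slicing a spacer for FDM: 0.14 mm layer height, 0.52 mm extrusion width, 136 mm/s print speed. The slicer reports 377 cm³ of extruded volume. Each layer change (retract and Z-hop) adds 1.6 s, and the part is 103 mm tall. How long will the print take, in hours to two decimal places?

10.90 hours

Bead cross-section = 0.14 × 0.52, so 0.0728 mm².
Toolpath length = 377 cm³ / 0.0728 mm² = 377000 / 0.0728 = 5178571.4 mm.
Extrusion time = 5178571.4 / 136 = 38077.7 s.
Layers = ⌈103/0.14⌉ = 736.
Non-print overhead = 736 × 1.6 = 1177.6 s.
Total = 38077.7 + 1177.6 = 39255.3 s = 10.90 hours.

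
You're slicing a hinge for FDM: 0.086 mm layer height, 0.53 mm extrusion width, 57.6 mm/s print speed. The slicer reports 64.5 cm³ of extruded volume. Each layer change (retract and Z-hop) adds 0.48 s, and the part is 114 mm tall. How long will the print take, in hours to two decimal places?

7.00 hours

Line area: 0.086 × 0.53 → 0.04558 mm².
Total extruded path = 64500/0.04558 = 1415094.3 mm.
Extrusion time: 1415094.3 / 57.6 → 24567.6 s.
Layer count = ceil(114 / 0.086) = 1326.
Z-hop total = 1326 × 0.48 = 636.48 s.
Altogether 24567.6 + 636.48 = 25204.08 s, i.e. 7.00 hours.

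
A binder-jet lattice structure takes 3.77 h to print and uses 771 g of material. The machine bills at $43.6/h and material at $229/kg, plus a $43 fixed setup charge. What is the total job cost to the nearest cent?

$383.93

Machine cost = 43.6 × 3.77 = $164.372.
Material charge = 229 × 771/1000 = $176.559.
Adding setup: 164.372 + 176.559 + 43 → 383.931 ≈ $383.93.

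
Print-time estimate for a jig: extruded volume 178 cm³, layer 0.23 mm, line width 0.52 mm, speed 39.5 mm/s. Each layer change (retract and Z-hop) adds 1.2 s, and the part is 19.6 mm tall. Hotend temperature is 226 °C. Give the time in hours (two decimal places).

Bead cross-section = 0.23 × 0.52, so 0.1196 mm².
Path length: 178000 mm³ / 0.1196 mm² → 1488294.3 mm.
Extrusion time: 1488294.3 / 39.5 → 37678.3 s.
Layer count = ceil(19.6 / 0.23) = 86.
Z-hop total = 86 × 1.2, so 103.2 s.
Altogether 37678.3 + 103.2 = 37781.5 s, i.e. 10.49 hours.

10.49 hours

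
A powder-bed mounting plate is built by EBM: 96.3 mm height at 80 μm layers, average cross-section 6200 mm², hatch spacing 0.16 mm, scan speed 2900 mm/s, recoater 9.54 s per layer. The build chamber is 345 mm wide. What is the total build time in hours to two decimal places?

Number of layers: 96.3 / 0.08 → 1204 (rounded up).
Hatch length per layer = 6200 / 0.16, so 38750 mm.
Scan time per layer = 38750 / 2900 = 13.3621 s.
Time per layer: 13.3621 + 9.54 → 22.9021 s.
1204 layers × 22.9021 s/layer = 27574.1284 s, i.e. 7.66 hours.

7.66 hours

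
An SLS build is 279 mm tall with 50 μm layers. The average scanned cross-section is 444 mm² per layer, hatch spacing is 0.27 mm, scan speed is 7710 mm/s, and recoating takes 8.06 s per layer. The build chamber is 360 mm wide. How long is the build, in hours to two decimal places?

12.82 hours

Layers = ⌈279/0.05⌉ = 5580.
Per-layer scan distance = 444 / 0.27, so 1644.4 mm.
Laser time per layer = 1644.4 / 7710 = 0.2133 s.
Per-layer time: 0.2133 + 8.06 → 8.2733 s.
Total: 5580 × 8.2733 s = 46165.014 s → 12.82 hours.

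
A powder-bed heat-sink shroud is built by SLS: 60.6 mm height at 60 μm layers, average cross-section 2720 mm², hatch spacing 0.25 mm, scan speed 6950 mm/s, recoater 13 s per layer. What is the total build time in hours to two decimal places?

Number of layers: 60.6 / 0.06 → 1010 (rounded up).
Scan path per layer = 2720 / 0.25 = 10880 mm.
Per-layer scan time = 10880 / 6950, so 1.5655 s.
Per-layer time = 1.5655 + 13 = 14.5655 s.
Build time = 1010 × 14.5655 = 14711.155 s = 4.09 hours.

4.09 hours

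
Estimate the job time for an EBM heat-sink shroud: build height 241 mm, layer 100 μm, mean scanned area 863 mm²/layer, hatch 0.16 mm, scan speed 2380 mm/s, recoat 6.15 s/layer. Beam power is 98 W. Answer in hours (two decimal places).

Layer count = ceil(241 / 0.1) = 2410.
Hatch length per layer = 863 / 0.16 = 5393.8 mm.
Beam time per layer: 5393.8 / 2380 → 2.2663 s.
Time per layer: 2.2663 + 6.15 → 8.4163 s.
2410 layers × 8.4163 s/layer = 20283.283 s, i.e. 5.63 hours.

5.63 hours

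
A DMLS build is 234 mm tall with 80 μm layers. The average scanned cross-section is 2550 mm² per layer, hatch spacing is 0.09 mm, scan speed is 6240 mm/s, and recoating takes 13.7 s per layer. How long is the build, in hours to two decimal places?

14.82 hours

Number of layers: 234 / 0.08 → 2925 (rounded up).
Per-layer scan distance = 2550 / 0.09, so 28333.3 mm.
Laser time per layer = 28333.3 / 6240, so 4.5406 s.
Per-layer time: 4.5406 + 13.7 → 18.2406 s.
Build time = 2925 × 18.2406 = 53353.755 s = 14.82 hours.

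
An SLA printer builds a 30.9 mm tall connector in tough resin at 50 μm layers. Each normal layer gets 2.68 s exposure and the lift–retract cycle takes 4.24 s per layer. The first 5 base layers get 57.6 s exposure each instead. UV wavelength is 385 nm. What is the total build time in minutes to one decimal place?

Layer count = ceil(30.9 / 0.05) = 618.
Burn-in layers: 5 × (57.6 + 4.24) → 309.2 s.
Remaining layers: 613 × (2.68 + 4.24) → 4241.96 s.
Sum: 309.2 + 4241.96 = 4551.16 s → 75.9 minutes.

75.9 minutes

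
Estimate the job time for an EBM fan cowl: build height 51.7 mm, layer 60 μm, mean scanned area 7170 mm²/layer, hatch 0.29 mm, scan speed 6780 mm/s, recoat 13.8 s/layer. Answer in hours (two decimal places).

Number of layers: 51.7 / 0.06 → 862 (rounded up).
Hatch length per layer = 7170 / 0.29 = 24724.1 mm.
Per-layer scan time: 24724.1 / 6780 → 3.6466 s.
Time per layer = 3.6466 + 13.8 = 17.4466 s.
Build time = 862 × 17.4466 = 15038.9692 s = 4.18 hours.

4.18 hours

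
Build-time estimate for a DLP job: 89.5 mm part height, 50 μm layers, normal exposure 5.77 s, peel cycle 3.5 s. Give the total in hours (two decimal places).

4.61 hours

Layer count = ceil(89.5 / 0.05) = 1790.
Per-layer time = 5.77 + 3.5, so 9.27 s.
Build time: 1790 × 9.27 s = 16593.3 s, i.e. 4.61 hours.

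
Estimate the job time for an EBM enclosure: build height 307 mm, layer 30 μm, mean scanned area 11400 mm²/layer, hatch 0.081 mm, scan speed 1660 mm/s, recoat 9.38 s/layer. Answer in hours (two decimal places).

267.69 hours

Layer count = ceil(307 / 0.03) = 10234.
Per-layer scan distance = 11400 / 0.081, so 140740.7 mm.
Per-layer scan time = 140740.7 / 1660, so 84.7836 s.
Layer cycle = 84.7836 + 9.38, so 94.1636 s.
Build time = 10234 × 94.1636 = 963670.2824 s = 267.69 hours.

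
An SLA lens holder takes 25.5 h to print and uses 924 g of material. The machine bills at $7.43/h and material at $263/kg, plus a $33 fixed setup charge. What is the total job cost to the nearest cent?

Machine cost = 7.43 × 25.5 = $189.465.
Material cost = 263 × 924/1000, so $243.012.
Total = 189.465 + 243.012 + 33 = 465.477 ≈ $465.48.

$465.48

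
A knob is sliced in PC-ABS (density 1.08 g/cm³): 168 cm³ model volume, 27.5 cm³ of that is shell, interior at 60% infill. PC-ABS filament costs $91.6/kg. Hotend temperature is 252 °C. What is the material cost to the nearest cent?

Infill region = 168 − 27.5 = 140.5 cm³.
Infill volume = 0.60 × 140.5 = 84.3 cm³.
Deposited volume = 27.5 + 84.3 = 111.8 cm³.
Mass = 111.8 × 1.08, so 120.744 g.
At $91.6/kg: 120.744/1000 × 91.6 = $11.06.

$11.06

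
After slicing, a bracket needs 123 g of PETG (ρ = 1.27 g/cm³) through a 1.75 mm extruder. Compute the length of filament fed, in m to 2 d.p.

40.27 m

Extruded volume: 123/1.27 = 96.8504 cm³ (96850.4 mm³).
A = π r² = π × 0.875² = 2.4053 mm².
L = V/A = 96850.4/2.4053 = 40265.41 mm → 40.27 m.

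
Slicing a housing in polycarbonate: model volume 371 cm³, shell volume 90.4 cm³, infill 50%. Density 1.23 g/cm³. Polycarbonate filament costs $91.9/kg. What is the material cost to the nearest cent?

Volume inside the shell = 371 − 90.4, so 280.6 cm³.
Infill volume = 0.50 × 280.6 = 140.3 cm³.
Deposited volume = 90.4 + 140.3 = 230.7 cm³.
Mass = 230.7 × 1.23 = 283.761 g.
At $91.9/kg: 283.761/1000 × 91.9 = $26.08.

$26.08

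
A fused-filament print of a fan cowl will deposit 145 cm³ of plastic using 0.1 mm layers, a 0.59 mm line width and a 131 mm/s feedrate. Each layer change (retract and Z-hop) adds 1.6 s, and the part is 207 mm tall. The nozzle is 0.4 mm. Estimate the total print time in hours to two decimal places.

Line area = 0.1 × 0.59 = 0.059 mm².
Toolpath length = 145 cm³ / 0.059 mm² = 145000 / 0.059 = 2457627.1 mm.
Time extruding = 2457627.1 / 131 = 18760.5 s.
Layer count = ceil(207 / 0.1) = 2070.
Z-hop total = 2070 × 1.6, so 3312 s.
Altogether 18760.5 + 3312 = 22072.5 s, i.e. 6.13 hours.

6.13 hours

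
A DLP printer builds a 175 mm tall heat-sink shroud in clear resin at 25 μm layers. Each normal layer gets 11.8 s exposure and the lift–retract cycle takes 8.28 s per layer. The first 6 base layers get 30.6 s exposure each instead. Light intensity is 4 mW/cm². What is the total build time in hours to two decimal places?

39.08 hours

Layers = ⌈175/0.025⌉ = 7000.
Burn-in layers = 6 × (30.6 + 8.28), so 233.28 s.
Normal layers: 6994 × (11.8 + 8.28) → 140439.52 s.
Sum: 233.28 + 140439.52 = 140672.8 s → 39.08 hours.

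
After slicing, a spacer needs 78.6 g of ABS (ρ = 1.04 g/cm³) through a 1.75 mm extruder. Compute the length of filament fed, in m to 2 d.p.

Extruded volume: 78.6/1.04 = 75.5769 cm³ (75576.9 mm³).
A = π r² = π × 0.875² = 2.4053 mm².
Length = 75576.9 / 2.4053 = 31420.99 mm = 31.42 m.

31.42 m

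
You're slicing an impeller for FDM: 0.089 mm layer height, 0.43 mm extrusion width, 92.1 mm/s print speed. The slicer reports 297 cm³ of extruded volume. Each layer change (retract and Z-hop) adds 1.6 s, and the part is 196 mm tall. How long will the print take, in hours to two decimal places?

24.39 hours

Bead cross-section = 0.089 × 0.43, so 0.03827 mm².
Total extruded path = 297000/0.03827 = 7760648 mm.
Print-move time = 7760648 / 92.1, so 84263.3 s.
Layer count = ceil(196 / 0.089) = 2203.
Layer-change overhead: 2203 × 1.6 → 3524.8 s.
Altogether 84263.3 + 3524.8 = 87788.1 s, i.e. 24.39 hours.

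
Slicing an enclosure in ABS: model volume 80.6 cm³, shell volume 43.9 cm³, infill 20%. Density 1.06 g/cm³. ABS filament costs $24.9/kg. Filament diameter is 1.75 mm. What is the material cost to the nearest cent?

Interior volume: 80.6 − 43.9 → 36.7 cm³.
Infill deposited: 0.20 × 36.7 → 7.34 cm³.
Total extruded = 43.9 + 7.34 = 51.24 cm³.
Mass: 51.24 × 1.06 → 54.3144 g.
At $24.9/kg: 54.3144/1000 × 24.9 = $1.35.

$1.35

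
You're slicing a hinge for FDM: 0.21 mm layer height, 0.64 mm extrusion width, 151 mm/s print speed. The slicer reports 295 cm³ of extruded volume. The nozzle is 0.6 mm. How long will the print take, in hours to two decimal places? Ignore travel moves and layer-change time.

Extrusion cross-section: 0.21 × 0.64 → 0.1344 mm².
Path length: 295000 mm³ / 0.1344 mm² → 2194940.5 mm.
Extrusion time = 2194940.5 / 151, so 14536 s.
14536 s = 4.04 hours.

4.04 hours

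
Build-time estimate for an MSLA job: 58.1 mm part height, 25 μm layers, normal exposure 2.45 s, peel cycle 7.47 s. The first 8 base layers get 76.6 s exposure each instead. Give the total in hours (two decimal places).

Number of layers: 58.1 / 0.025 → 2324 (rounded up).
Base layers = 8 × (76.6 + 7.47) = 672.56 s.
Regular layers: 2316 × (2.45 + 7.47) → 22974.72 s.
Sum: 672.56 + 22974.72 = 23647.28 s → 6.57 hours.

6.57 hours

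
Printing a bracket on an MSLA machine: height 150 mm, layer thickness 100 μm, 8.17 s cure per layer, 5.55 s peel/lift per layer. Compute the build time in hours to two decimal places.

Layers = ⌈150/0.1⌉ = 1500.
Per-layer time: 8.17 + 5.55 → 13.72 s.
Total = 1500 × 13.72 = 20580 s = 5.72 hours.

5.72 hours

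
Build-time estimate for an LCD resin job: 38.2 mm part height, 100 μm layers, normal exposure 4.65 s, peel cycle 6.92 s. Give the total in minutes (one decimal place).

73.7 minutes

Layer count = ceil(38.2 / 0.1) = 382.
Each layer takes = 4.65 + 6.92, so 11.57 s.
Build time: 382 × 11.57 s = 4419.74 s, i.e. 73.7 minutes.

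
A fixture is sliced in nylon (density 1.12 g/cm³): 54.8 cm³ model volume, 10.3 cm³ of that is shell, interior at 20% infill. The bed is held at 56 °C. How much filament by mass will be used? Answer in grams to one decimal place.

21.5 g

Volume inside the shell = 54.8 − 10.3, so 44.5 cm³.
Infill deposited: 0.20 × 44.5 → 8.9 cm³.
Total extruded = 10.3 + 8.9, so 19.2 cm³.
Mass: 19.2 × 1.12 → 21.504 g.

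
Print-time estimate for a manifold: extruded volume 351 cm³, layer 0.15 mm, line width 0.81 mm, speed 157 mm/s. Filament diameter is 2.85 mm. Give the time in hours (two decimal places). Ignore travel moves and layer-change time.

Line area = 0.15 × 0.81, so 0.1215 mm².
Path length: 351000 mm³ / 0.1215 mm² → 2888888.9 mm.
Extrusion time = 2888888.9 / 157 = 18400.6 s.
In the requested units: 18400.6 s = 5.11 hours.

5.11 hours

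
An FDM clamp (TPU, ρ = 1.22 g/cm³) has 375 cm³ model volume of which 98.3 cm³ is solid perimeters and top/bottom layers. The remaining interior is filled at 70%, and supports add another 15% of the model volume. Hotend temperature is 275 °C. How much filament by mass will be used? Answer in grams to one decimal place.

424.9 g

Interior volume = 375 − 98.3 = 276.7 cm³.
Infill deposited: 0.70 × 276.7 → 193.69 cm³.
Support = 0.15 × 375, so 56.25 cm³.
Total printed volume: 98.3 + 193.69 + 56.25 → 348.24 cm³.
Mass = 348.24 × 1.22 = 424.8528 g.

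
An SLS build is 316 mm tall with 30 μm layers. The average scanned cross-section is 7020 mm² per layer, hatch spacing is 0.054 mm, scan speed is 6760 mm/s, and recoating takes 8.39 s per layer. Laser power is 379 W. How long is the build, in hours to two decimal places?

Layers = ⌈316/0.03⌉ = 10534.
Hatch length per layer = 7020 / 0.054 = 130000 mm.
Per-layer scan time = 130000 / 6760 = 19.2308 s.
Layer cycle = 19.2308 + 8.39 = 27.6208 s.
Total: 10534 × 27.6208 s = 290957.5072 s → 80.82 hours.

80.82 hours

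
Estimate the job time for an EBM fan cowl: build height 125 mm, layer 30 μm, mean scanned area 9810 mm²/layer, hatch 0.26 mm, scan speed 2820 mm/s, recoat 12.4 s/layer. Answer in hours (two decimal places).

Layers = ⌈125/0.03⌉ = 4167.
Hatch length per layer = 9810 / 0.26, so 37730.8 mm.
Beam time per layer = 37730.8 / 2820 = 13.3797 s.
Layer cycle = 13.3797 + 12.4, so 25.7797 s.
Build time = 4167 × 25.7797 = 107424.0099 s = 29.84 hours.

29.84 hours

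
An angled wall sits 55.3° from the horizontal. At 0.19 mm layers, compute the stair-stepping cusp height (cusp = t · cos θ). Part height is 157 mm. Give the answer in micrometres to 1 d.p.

h_c = t·cos θ = 0.19 × 0.5693 = 0.108167 mm (108.2 μm).

108.2 μm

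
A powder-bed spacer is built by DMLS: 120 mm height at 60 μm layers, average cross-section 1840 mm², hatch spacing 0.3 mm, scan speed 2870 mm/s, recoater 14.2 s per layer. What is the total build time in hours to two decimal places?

Number of layers: 120 / 0.06 → 2000 (rounded up).
Per-layer scan distance = 1840 / 0.3, so 6133.3 mm.
Laser time per layer = 6133.3 / 2870 = 2.137 s.
Time per layer = 2.137 + 14.2, so 16.337 s.
Total: 2000 × 16.337 s = 32674 s → 9.08 hours.

9.08 hours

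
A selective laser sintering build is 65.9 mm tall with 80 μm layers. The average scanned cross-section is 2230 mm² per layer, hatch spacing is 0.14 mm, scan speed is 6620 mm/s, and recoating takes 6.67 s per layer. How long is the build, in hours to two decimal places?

Layer count = ceil(65.9 / 0.08) = 824.
Scan path per layer = 2230 / 0.14 = 15928.6 mm.
Scan time per layer = 15928.6 / 6620 = 2.4061 s.
Layer cycle: 2.4061 + 6.67 → 9.0761 s.
824 layers × 9.0761 s/layer = 7478.7064 s, i.e. 2.08 hours.

2.08 hours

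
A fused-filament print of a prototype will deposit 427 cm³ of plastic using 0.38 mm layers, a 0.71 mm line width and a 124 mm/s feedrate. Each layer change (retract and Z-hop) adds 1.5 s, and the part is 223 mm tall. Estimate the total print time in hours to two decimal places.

3.79 hours

Extrusion cross-section: 0.38 × 0.71 → 0.2698 mm².
Toolpath length = 427 cm³ / 0.2698 mm² = 427000 / 0.2698 = 1582653.8 mm.
Print-move time: 1582653.8 / 124 → 12763.3 s.
Layer count = ceil(223 / 0.38) = 587.
Layer-change overhead = 587 × 1.5 = 880.5 s.
Total = 12763.3 + 880.5 = 13643.8 s = 3.79 hours.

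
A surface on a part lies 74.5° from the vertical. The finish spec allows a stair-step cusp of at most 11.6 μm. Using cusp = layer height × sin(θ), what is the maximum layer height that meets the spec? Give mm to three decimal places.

0.012 mm

Layer height = cusp / sin(74.5°) = 0.0116 / 0.9636 = 0.012 mm.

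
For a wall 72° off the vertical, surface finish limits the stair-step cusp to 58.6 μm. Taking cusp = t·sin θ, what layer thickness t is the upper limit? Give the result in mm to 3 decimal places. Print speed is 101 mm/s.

0.062 mm

Layer height = cusp / sin(72°) = 0.0586 / 0.9511 = 0.062 mm.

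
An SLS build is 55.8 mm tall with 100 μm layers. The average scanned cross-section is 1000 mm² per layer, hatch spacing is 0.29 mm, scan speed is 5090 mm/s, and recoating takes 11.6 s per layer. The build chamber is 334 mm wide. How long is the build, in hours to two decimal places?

1.90 hours

Layers = ⌈55.8/0.1⌉ = 558.
Per-layer scan distance: 1000 / 0.29 → 3448.3 mm.
Laser time per layer = 3448.3 / 5090 = 0.6775 s.
Time per layer = 0.6775 + 11.6, so 12.2775 s.
Total: 558 × 12.2775 s = 6850.845 s → 1.90 hours.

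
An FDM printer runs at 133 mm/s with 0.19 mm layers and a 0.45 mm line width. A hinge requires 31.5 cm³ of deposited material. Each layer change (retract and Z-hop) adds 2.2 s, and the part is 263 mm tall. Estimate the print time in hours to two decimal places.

1.62 hours

Bead cross-section = 0.19 × 0.45, so 0.0855 mm².
Total extruded path = 31500/0.0855 = 368421.1 mm.
Time extruding = 368421.1 / 133 = 2770.1 s.
Layers = ⌈263/0.19⌉ = 1385.
Non-print overhead = 1385 × 2.2 = 3047 s.
Total = 2770.1 + 3047 = 5817.1 s = 1.62 hours.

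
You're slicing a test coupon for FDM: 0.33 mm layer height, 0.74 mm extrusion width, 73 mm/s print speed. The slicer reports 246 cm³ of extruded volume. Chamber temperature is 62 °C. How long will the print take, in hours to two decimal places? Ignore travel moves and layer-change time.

3.83 hours

Bead cross-section: 0.33 × 0.74 → 0.2442 mm².
Path length: 246000 mm³ / 0.2442 mm² → 1007371 mm.
Print-move time = 1007371 / 73, so 13799.6 s.
In the requested units: 13799.6 s = 3.83 hours.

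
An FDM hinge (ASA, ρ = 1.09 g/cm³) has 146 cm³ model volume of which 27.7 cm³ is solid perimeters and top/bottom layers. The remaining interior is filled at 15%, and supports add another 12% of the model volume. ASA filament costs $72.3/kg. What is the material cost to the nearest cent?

Infill region = 146 − 27.7 = 118.3 cm³.
Deposited infill: 0.15 × 118.3 → 17.745 cm³.
Support = 0.12 × 146 = 17.52 cm³.
Deposited volume = 27.7 + 17.745 + 17.52, so 62.965 cm³.
Mass = 62.965 × 1.09, so 68.63185 g.
Cost = 68.63185 g / 1000 × $72.3/kg = $4.96.

$4.96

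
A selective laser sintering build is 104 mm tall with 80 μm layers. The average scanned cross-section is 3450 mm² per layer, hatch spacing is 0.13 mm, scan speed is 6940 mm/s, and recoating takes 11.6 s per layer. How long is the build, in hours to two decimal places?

5.57 hours

Layer count = ceil(104 / 0.08) = 1300.
Hatch length per layer = 3450 / 0.13 = 26538.5 mm.
Laser time per layer = 26538.5 / 6940 = 3.824 s.
Per-layer time = 3.824 + 11.6 = 15.424 s.
Total: 1300 × 15.424 s = 20051.2 s → 5.57 hours.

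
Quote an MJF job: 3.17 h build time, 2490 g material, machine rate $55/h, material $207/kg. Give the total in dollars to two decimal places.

$689.78

Time charge = 55 × 3.17 = $174.35.
Material cost = 207 × 2490/1000, so $515.43.
Job cost: 174.35 + 515.43 = $689.78.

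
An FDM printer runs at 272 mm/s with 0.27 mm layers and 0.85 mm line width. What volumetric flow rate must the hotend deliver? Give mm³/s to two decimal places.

Bead cross-section = 0.27 × 0.85, so 0.2295 mm².
Q = v·A = 272 × 0.2295 = 62.42 mm³/s.

62.42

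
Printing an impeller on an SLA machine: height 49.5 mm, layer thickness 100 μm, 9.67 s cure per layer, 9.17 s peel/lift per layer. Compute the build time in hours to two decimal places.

2.59 hours

Layer count = ceil(49.5 / 0.1) = 495.
Cycle time: 9.67 + 9.17 → 18.84 s.
Total = 495 × 18.84 = 9325.8 s = 2.59 hours.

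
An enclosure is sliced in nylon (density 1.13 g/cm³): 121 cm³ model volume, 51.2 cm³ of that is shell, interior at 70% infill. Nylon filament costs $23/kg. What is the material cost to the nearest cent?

Infill region: 121 − 51.2 → 69.8 cm³.
Deposited infill = 0.70 × 69.8 = 48.86 cm³.
Total printed volume: 51.2 + 48.86 → 100.06 cm³.
Mass: 100.06 × 1.13 → 113.0678 g.
At $23/kg: 113.0678/1000 × 23 = $2.60.

$2.60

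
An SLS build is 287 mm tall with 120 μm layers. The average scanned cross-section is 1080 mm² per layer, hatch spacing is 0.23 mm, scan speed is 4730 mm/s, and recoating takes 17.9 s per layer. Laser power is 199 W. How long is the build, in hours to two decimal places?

Layers = ⌈287/0.12⌉ = 2392.
Per-layer scan distance = 1080 / 0.23, so 4695.7 mm.
Laser time per layer: 4695.7 / 4730 → 0.9927 s.
Per-layer time = 0.9927 + 17.9, so 18.8927 s.
Total: 2392 × 18.8927 s = 45191.3384 s → 12.55 hours.

12.55 hours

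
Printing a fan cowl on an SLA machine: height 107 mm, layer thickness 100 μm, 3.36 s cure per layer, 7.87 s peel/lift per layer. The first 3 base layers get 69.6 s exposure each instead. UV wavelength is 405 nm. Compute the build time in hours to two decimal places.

3.39 hours

Layers = ⌈107/0.1⌉ = 1070.
Bottom layers = 3 × (69.6 + 7.87) = 232.41 s.
Remaining layers: 1067 × (3.36 + 7.87) → 11982.41 s.
Total = 232.41 + 11982.41 = 12214.82 s = 3.39 hours.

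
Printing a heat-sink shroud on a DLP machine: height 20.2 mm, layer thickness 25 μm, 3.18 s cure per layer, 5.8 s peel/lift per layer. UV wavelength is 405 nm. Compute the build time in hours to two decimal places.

2.02 hours

Number of layers: 20.2 / 0.025 → 808 (rounded up).
Each layer takes = 3.18 + 5.8 = 8.98 s.
Build time: 808 × 8.98 s = 7255.84 s, i.e. 2.02 hours.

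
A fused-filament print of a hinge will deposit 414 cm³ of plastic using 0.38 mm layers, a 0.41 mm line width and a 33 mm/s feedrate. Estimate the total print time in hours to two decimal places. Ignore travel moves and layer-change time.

Line area = 0.38 × 0.41 = 0.1558 mm².
Total extruded path = 414000/0.1558 = 2657252.9 mm.
Extrusion time = 2657252.9 / 33 = 80522.8 s.
80522.8 s = 22.37 hours.

22.37 hours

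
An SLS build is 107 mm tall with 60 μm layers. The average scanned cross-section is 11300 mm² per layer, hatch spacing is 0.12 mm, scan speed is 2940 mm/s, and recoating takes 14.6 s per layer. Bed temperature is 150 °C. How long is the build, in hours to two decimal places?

23.11 hours

Layers = ⌈107/0.06⌉ = 1784.
Scan path per layer = 11300 / 0.12, so 94166.7 mm.
Scan time per layer = 94166.7 / 2940, so 32.0295 s.
Per-layer time: 32.0295 + 14.6 → 46.6295 s.
Total: 1784 × 46.6295 s = 83187.028 s → 23.11 hours.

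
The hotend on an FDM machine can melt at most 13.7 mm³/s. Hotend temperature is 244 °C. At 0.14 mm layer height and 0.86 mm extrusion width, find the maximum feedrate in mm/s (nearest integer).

Bead cross-section = 0.14 × 0.86 = 0.1204 mm².
v_max = Q/A = 13.7/0.1204 = 113.79 mm/s → 114 mm/s.

114 mm/s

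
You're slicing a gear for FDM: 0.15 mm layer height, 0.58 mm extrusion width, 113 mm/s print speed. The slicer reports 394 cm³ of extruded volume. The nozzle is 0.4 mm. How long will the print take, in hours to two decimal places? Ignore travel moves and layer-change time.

Line area = 0.15 × 0.58, so 0.087 mm².
Total extruded path = 394000/0.087 = 4528735.6 mm.
Print-move time = 4528735.6 / 113 = 40077.3 s.
That's 40077.3 s → 11.13 hours.

11.13 hours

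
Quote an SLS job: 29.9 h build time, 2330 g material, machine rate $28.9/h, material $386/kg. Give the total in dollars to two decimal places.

Time charge = 28.9 × 29.9, so $864.11.
Feedstock cost = 386 × 2330/1000 = $899.38.
Total = 864.11 + 899.38 = $1763.49.

$1763.49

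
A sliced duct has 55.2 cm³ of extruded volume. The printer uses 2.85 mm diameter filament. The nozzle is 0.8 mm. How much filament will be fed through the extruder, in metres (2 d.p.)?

Filament cross-section = π × (2.85/2)² = 6.3794 mm².
L = 55200 mm³ / 6.3794 mm² = 8652.85 mm, i.e. 8.65 m.

8.65 m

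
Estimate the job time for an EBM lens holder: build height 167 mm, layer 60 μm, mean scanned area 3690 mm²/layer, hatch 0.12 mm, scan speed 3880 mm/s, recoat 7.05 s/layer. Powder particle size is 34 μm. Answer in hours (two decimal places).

Layers = ⌈167/0.06⌉ = 2784.
Per-layer scan distance = 3690 / 0.12, so 30750 mm.
Per-layer scan time = 30750 / 3880, so 7.9253 s.
Per-layer time = 7.9253 + 7.05, so 14.9753 s.
Build time = 2784 × 14.9753 = 41691.2352 s = 11.58 hours.

11.58 hours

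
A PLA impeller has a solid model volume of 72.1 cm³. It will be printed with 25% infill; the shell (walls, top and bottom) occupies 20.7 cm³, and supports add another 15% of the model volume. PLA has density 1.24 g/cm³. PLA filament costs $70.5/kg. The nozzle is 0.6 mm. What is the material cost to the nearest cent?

Infill region: 72.1 − 20.7 → 51.4 cm³.
Infill volume = 0.25 × 51.4 = 12.85 cm³.
Support = 0.15 × 72.1 = 10.815 cm³.
Total printed volume = 20.7 + 12.85 + 10.815 = 44.365 cm³.
Mass: 44.365 × 1.24 → 55.0126 g.
At $70.5/kg: 55.0126/1000 × 70.5 = $3.88.

$3.88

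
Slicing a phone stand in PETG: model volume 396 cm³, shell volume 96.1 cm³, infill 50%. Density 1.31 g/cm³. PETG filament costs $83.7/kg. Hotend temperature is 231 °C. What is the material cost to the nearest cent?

$26.98

Volume inside the shell = 396 − 96.1, so 299.9 cm³.
Infill deposited: 0.50 × 299.9 → 149.95 cm³.
Total printed volume: 96.1 + 149.95 → 246.05 cm³.
Mass: 246.05 × 1.31 → 322.3255 g.
Cost = 322.3255 g / 1000 × $83.7/kg = $26.98.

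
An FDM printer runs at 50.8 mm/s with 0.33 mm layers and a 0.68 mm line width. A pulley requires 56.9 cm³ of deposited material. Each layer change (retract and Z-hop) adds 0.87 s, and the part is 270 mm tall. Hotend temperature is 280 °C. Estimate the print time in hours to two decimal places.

1.58 hours

Line area = 0.33 × 0.68, so 0.2244 mm².
Toolpath length = 56.9 cm³ / 0.2244 mm² = 56900 / 0.2244 = 253565.1 mm.
Time extruding: 253565.1 / 50.8 → 4991.4 s.
Layer count = ceil(270 / 0.33) = 819.
Non-print overhead: 819 × 0.87 → 712.53 s.
Altogether 4991.4 + 712.53 = 5703.93 s, i.e. 1.58 hours.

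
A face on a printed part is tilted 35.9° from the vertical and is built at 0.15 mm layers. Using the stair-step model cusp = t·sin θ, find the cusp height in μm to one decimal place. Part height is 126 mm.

88.0 μm

sin(35.9°) = 0.5864, so cusp = 0.15 × 0.5864 = 0.08796 mm → 88.0 μm.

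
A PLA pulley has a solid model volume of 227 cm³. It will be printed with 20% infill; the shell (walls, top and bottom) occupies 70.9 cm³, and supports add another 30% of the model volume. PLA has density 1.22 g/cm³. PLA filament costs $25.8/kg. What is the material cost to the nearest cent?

$5.36

Infill region: 227 − 70.9 → 156.1 cm³.
Infill deposited = 0.20 × 156.1, so 31.22 cm³.
Support = 0.30 × 227, so 68.1 cm³.
Deposited volume = 70.9 + 31.22 + 68.1 = 170.22 cm³.
Mass: 170.22 × 1.22 → 207.6684 g.
Cost = 207.6684 g / 1000 × $25.8/kg = $5.36.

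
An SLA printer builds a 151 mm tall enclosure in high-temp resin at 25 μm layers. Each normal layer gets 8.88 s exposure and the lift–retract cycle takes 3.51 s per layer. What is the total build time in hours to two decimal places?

Layers = ⌈151/0.025⌉ = 6040.
Cycle time: 8.88 + 3.51 → 12.39 s.
Total = 6040 × 12.39 = 74835.6 s = 20.79 hours.

20.79 hours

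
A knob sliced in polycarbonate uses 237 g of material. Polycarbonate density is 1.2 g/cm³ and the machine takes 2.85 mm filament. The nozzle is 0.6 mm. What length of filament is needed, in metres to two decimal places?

30.96 m

Extruded volume: 237/1.2 = 197.5 cm³ (197500 mm³).
Cross-section of 2.85 mm filament: π·(2.85/2)² = 6.3794 mm².
L = V/A = 197500/6.3794 = 30959.02 mm → 30.96 m.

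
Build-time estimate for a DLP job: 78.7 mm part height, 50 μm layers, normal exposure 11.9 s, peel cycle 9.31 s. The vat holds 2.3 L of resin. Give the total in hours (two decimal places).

Layers = ⌈78.7/0.05⌉ = 1574.
Each layer takes = 11.9 + 9.31, so 21.21 s.
Total = 1574 × 21.21 = 33384.54 s = 9.27 hours.

9.27 hours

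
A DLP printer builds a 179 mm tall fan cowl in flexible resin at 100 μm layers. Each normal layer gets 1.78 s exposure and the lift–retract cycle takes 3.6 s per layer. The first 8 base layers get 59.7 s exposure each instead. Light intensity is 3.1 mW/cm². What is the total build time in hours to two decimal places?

2.80 hours

Layer count = ceil(179 / 0.1) = 1790.
Burn-in layers = 8 × (59.7 + 3.6), so 506.4 s.
Regular layers: 1782 × (1.78 + 3.6) → 9587.16 s.
Sum: 506.4 + 9587.16 = 10093.56 s → 2.80 hours.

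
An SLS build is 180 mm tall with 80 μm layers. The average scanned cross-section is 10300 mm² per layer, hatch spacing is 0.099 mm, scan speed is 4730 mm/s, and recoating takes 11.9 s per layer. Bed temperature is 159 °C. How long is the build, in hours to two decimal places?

21.18 hours

Layers = ⌈180/0.08⌉ = 2250.
Scan path per layer = 10300 / 0.099, so 104040.4 mm.
Per-layer scan time: 104040.4 / 4730 → 21.9959 s.
Time per layer = 21.9959 + 11.9 = 33.8959 s.
Total: 2250 × 33.8959 s = 76265.775 s → 21.18 hours.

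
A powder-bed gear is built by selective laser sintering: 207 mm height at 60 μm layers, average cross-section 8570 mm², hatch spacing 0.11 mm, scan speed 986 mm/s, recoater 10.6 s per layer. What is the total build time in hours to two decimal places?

85.88 hours

Layers = ⌈207/0.06⌉ = 3450.
Hatch length per layer = 8570 / 0.11, so 77909.1 mm.
Scan time per layer: 77909.1 / 986 → 79.0153 s.
Layer cycle = 79.0153 + 10.6 = 89.6153 s.
3450 layers × 89.6153 s/layer = 309172.785 s, i.e. 85.88 hours.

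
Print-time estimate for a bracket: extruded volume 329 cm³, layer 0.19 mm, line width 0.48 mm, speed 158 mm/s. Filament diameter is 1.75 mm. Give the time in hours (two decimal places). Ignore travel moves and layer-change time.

6.34 hours

Line area = 0.19 × 0.48, so 0.0912 mm².
Total extruded path = 329000/0.0912 = 3607456.1 mm.
Extrusion time = 3607456.1 / 158, so 22832 s.
22832 s = 6.34 hours.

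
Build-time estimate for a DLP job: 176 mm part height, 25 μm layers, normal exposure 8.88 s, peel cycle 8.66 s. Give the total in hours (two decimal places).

Number of layers: 176 / 0.025 → 7040 (rounded up).
Each layer takes = 8.88 + 8.66 = 17.54 s.
Build time: 7040 × 17.54 s = 123481.6 s, i.e. 34.30 hours.

34.30 hours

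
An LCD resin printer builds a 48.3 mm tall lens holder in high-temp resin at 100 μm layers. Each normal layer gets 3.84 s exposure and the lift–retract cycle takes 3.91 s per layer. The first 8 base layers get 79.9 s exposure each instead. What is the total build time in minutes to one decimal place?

72.5 minutes

Layers = ⌈48.3/0.1⌉ = 483.
Bottom layers: 8 × (79.9 + 3.91) → 670.48 s.
Regular layers = 475 × (3.84 + 3.91) = 3681.25 s.
Sum: 670.48 + 3681.25 = 4351.73 s → 72.5 minutes.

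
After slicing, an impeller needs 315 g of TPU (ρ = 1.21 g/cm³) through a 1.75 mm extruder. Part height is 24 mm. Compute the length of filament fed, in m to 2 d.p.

Volume = 315 g / 1.21 g·cm⁻³ = 260.3306 cm³ = 260330.6 mm³.
A = π r² = π × 0.875² = 2.4053 mm².
L = V/A = 260330.6/2.4053 = 108232.07 mm → 108.23 m.

108.23 m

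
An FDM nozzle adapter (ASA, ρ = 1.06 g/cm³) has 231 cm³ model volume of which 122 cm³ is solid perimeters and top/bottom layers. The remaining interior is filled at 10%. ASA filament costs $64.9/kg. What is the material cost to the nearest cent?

Volume inside the shell = 231 − 122, so 109 cm³.
Deposited infill: 0.10 × 109 → 10.9 cm³.
Deposited volume = 122 + 10.9 = 132.9 cm³.
Mass = 132.9 × 1.06 = 140.874 g.
At $64.9/kg: 140.874/1000 × 64.9 = $9.14.

$9.14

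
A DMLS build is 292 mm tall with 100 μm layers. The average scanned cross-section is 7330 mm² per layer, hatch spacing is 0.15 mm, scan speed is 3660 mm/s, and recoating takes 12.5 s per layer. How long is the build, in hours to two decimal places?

Layers = ⌈292/0.1⌉ = 2920.
Hatch length per layer = 7330 / 0.15, so 48866.7 mm.
Per-layer scan time = 48866.7 / 3660, so 13.3516 s.
Per-layer time: 13.3516 + 12.5 → 25.8516 s.
2920 layers × 25.8516 s/layer = 75486.672 s, i.e. 20.97 hours.

20.97 hours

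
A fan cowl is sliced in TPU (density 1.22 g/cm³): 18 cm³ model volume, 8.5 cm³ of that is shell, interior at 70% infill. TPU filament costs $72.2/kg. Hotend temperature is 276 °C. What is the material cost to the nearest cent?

Infill region = 18 − 8.5 = 9.5 cm³.
Infill volume = 0.70 × 9.5, so 6.65 cm³.
Deposited volume: 8.5 + 6.65 → 15.15 cm³.
Mass: 15.15 × 1.22 → 18.483 g.
Cost = 18.483 g / 1000 × $72.2/kg = $1.33.

$1.33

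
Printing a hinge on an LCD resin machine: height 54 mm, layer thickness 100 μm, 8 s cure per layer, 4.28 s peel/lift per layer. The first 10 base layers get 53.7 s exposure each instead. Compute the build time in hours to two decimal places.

1.97 hours

Layers = ⌈54/0.1⌉ = 540.
Burn-in layers = 10 × (53.7 + 4.28) = 579.8 s.
Regular layers: 530 × (8 + 4.28) → 6508.4 s.
Sum: 579.8 + 6508.4 = 7088.2 s → 1.97 hours.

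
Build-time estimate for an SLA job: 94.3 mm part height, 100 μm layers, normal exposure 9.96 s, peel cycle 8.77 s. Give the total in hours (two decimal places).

4.91 hours

Layers = ⌈94.3/0.1⌉ = 943.
Per-layer time = 9.96 + 8.77 = 18.73 s.
Total = 943 × 18.73 = 17662.39 s = 4.91 hours.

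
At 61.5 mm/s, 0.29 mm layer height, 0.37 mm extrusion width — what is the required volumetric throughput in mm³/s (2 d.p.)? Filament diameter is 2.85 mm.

6.60

Bead cross-section: 0.29 × 0.37 → 0.1073 mm².
Q = v·A = 61.5 × 0.1073 = 6.60 mm³/s.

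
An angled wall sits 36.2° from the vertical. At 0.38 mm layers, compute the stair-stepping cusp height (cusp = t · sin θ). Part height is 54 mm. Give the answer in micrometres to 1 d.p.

h_c = t·sin θ = 0.38 × 0.5906 = 0.224428 mm (224.4 μm).

224.4 μm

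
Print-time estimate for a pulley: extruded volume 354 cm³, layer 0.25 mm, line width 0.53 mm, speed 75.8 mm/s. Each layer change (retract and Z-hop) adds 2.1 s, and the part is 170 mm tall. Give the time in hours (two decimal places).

Bead cross-section: 0.25 × 0.53 → 0.1325 mm².
Total extruded path = 354000/0.1325 = 2671698.1 mm.
Print-move time = 2671698.1 / 75.8 = 35246.7 s.
Layers = ⌈170/0.25⌉ = 680.
Non-print overhead = 680 × 2.1, so 1428 s.
Total = 35246.7 + 1428 = 36674.7 s = 10.19 hours.

10.19 hours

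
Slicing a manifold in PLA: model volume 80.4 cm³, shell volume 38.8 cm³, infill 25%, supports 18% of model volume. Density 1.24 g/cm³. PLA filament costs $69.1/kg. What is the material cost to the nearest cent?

$5.46

Infill region = 80.4 − 38.8 = 41.6 cm³.
Infill deposited = 0.25 × 41.6, so 10.4 cm³.
Support: 0.18 × 80.4 → 14.472 cm³.
Total extruded = 38.8 + 10.4 + 14.472, so 63.672 cm³.
Mass = 63.672 × 1.24 = 78.95328 g.
At $69.1/kg: 78.95328/1000 × 69.1 = $5.46.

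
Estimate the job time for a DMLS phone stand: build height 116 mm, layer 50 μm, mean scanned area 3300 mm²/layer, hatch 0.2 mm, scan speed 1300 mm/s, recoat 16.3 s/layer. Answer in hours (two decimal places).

Number of layers: 116 / 0.05 → 2320 (rounded up).
Per-layer scan distance = 3300 / 0.2 = 16500 mm.
Per-layer scan time: 16500 / 1300 → 12.6923 s.
Per-layer time = 12.6923 + 16.3, so 28.9923 s.
Total: 2320 × 28.9923 s = 67262.136 s → 18.68 hours.

18.68 hours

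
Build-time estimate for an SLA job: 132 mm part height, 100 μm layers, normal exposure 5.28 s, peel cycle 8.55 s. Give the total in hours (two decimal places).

5.07 hours

Layer count = ceil(132 / 0.1) = 1320.
Per-layer time: 5.28 + 8.55 → 13.83 s.
Build time: 1320 × 13.83 s = 18255.6 s, i.e. 5.07 hours.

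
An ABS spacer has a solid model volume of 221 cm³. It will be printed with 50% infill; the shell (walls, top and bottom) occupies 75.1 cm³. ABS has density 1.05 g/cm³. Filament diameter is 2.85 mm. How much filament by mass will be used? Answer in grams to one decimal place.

Infill region = 221 − 75.1 = 145.9 cm³.
Infill volume = 0.50 × 145.9, so 72.95 cm³.
Total extruded: 75.1 + 72.95 → 148.05 cm³.
Mass = 148.05 × 1.05 = 155.4525 g.

155.5 g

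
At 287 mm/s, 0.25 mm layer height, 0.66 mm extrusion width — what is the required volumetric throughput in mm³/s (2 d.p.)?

47.36

A = 0.25 × 0.66, so 0.165 mm².
Q = v·A = 287 × 0.165 = 47.36 mm³/s.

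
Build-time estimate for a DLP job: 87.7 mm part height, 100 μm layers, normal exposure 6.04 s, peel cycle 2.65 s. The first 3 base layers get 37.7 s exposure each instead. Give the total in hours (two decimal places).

Layer count = ceil(87.7 / 0.1) = 877.
Burn-in layers = 3 × (37.7 + 2.65) = 121.05 s.
Normal layers = 874 × (6.04 + 2.65) = 7595.06 s.
Sum: 121.05 + 7595.06 = 7716.11 s → 2.14 hours.

2.14 hours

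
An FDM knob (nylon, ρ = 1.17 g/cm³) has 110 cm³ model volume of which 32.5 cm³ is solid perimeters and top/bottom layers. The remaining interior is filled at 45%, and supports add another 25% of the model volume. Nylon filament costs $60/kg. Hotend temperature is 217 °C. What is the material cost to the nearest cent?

$6.66

Interior volume = 110 − 32.5 = 77.5 cm³.
Deposited infill: 0.45 × 77.5 → 34.875 cm³.
Support = 0.25 × 110 = 27.5 cm³.
Total printed volume: 32.5 + 34.875 + 27.5 → 94.875 cm³.
Mass: 94.875 × 1.17 → 111.00375 g.
At $60/kg: 111.00375/1000 × 60 = $6.66.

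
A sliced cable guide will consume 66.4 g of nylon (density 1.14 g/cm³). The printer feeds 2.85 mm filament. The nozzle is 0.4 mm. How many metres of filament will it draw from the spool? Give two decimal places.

9.13 m

Extruded volume: 66.4/1.14 = 58.2456 cm³ (58245.6 mm³).
Cross-section of 2.85 mm filament: π·(2.85/2)² = 6.3794 mm².
Length = 58245.6 / 6.3794 = 9130.26 mm = 9.13 m.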